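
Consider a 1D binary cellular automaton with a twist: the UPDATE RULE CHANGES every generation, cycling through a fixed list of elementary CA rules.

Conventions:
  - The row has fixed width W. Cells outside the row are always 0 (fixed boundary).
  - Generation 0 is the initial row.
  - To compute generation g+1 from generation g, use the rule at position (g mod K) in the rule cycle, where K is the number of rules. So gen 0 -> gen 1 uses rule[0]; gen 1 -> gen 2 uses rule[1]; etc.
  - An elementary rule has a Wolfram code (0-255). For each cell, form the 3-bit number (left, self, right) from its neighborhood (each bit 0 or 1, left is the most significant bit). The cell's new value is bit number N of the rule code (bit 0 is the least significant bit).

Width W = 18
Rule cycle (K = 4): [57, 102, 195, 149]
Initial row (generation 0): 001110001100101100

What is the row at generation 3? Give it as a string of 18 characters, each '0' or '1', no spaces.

Gen 0: 001110001100101100
Gen 1 (rule 57): 101001101010011011
Gen 2 (rule 102): 111010111110101101
Gen 3 (rule 195): 011000011110000100

Answer: 011000011110000100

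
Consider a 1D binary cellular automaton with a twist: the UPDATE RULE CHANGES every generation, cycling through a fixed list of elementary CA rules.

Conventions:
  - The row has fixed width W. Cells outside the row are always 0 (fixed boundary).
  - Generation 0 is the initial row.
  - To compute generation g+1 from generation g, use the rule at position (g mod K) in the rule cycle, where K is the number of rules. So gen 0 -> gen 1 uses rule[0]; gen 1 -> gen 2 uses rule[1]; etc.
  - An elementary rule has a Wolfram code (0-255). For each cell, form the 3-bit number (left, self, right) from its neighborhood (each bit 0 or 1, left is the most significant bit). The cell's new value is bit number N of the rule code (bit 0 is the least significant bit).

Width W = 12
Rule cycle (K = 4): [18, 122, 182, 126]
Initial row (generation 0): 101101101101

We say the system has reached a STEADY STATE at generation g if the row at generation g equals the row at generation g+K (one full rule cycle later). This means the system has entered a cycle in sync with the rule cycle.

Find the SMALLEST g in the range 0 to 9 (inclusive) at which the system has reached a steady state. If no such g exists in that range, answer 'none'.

Answer: 1

Derivation:
Gen 0: 101101101101
Gen 1 (rule 18): 000000000000
Gen 2 (rule 122): 000000000000
Gen 3 (rule 182): 000000000000
Gen 4 (rule 126): 000000000000
Gen 5 (rule 18): 000000000000
Gen 6 (rule 122): 000000000000
Gen 7 (rule 182): 000000000000
Gen 8 (rule 126): 000000000000
Gen 9 (rule 18): 000000000000
Gen 10 (rule 122): 000000000000
Gen 11 (rule 182): 000000000000
Gen 12 (rule 126): 000000000000
Gen 13 (rule 18): 000000000000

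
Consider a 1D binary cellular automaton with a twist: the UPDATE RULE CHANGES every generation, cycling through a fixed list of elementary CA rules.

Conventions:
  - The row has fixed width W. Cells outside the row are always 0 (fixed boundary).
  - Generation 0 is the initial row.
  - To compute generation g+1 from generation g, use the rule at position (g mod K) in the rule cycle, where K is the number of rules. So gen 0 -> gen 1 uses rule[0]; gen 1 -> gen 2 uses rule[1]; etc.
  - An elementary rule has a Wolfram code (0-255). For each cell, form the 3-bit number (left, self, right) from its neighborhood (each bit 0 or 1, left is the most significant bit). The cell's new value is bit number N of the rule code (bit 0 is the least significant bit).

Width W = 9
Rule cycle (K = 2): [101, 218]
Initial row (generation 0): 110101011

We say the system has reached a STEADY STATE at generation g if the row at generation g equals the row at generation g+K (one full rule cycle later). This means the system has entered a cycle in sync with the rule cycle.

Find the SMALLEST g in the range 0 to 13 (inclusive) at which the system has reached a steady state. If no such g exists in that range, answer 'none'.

Answer: none

Derivation:
Gen 0: 110101011
Gen 1 (rule 101): 011111101
Gen 2 (rule 218): 111111100
Gen 3 (rule 101): 000000101
Gen 4 (rule 218): 000001000
Gen 5 (rule 101): 111101011
Gen 6 (rule 218): 111100011
Gen 7 (rule 101): 000101001
Gen 8 (rule 218): 001000110
Gen 9 (rule 101): 101010010
Gen 10 (rule 218): 000001101
Gen 11 (rule 101): 111100111
Gen 12 (rule 218): 111111111
Gen 13 (rule 101): 000000001
Gen 14 (rule 218): 000000010
Gen 15 (rule 101): 111111010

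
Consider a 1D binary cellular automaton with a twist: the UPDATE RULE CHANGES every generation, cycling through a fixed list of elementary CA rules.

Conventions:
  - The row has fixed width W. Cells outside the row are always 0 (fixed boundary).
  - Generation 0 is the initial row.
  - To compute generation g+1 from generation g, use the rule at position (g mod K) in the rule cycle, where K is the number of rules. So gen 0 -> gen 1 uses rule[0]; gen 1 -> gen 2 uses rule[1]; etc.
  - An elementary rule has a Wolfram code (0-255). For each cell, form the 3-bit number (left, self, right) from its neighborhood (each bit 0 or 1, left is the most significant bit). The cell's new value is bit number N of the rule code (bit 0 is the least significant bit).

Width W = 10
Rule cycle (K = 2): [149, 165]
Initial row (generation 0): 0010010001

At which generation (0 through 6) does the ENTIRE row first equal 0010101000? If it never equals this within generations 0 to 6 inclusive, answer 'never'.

Answer: 3

Derivation:
Gen 0: 0010010001
Gen 1 (rule 149): 1011011101
Gen 2 (rule 165): 1100101011
Gen 3 (rule 149): 0010101000
Gen 4 (rule 165): 1011111011
Gen 5 (rule 149): 1001110000
Gen 6 (rule 165): 1000100111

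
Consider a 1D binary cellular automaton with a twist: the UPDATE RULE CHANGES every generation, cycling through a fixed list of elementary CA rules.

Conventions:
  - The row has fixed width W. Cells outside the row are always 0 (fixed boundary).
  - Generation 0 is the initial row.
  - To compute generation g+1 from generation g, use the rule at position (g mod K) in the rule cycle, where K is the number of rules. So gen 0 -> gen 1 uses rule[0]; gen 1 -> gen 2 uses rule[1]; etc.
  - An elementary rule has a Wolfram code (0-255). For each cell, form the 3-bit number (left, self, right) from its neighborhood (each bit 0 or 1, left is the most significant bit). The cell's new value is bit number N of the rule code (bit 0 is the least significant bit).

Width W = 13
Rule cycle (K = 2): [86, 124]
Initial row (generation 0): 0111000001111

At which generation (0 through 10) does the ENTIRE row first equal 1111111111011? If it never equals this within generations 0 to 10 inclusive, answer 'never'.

Gen 0: 0111000001111
Gen 1 (rule 86): 1001100010001
Gen 2 (rule 124): 1101110011001
Gen 3 (rule 86): 0100011101111
Gen 4 (rule 124): 0110010111001
Gen 5 (rule 86): 1011110001111
Gen 6 (rule 124): 1110011001001
Gen 7 (rule 86): 0011101111111
Gen 8 (rule 124): 0010111000001
Gen 9 (rule 86): 0110001100011
Gen 10 (rule 124): 0111001110011

Answer: never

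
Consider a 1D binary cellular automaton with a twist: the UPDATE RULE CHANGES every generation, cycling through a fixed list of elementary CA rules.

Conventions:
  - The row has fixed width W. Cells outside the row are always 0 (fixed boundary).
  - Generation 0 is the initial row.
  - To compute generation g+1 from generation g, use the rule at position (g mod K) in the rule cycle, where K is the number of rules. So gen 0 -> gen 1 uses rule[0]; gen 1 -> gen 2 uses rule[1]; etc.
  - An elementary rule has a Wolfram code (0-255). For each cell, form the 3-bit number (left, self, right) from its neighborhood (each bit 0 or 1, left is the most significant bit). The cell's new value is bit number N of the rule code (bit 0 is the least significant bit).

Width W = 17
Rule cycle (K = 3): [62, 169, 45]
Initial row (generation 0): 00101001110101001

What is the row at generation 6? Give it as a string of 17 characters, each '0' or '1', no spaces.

Answer: 10001011000001000

Derivation:
Gen 0: 00101001110101001
Gen 1 (rule 62): 01111111001111111
Gen 2 (rule 169): 01111110001111110
Gen 3 (rule 45): 01000000101000000
Gen 4 (rule 62): 11100001111100000
Gen 5 (rule 169): 11001101111001111
Gen 6 (rule 45): 10001011000001000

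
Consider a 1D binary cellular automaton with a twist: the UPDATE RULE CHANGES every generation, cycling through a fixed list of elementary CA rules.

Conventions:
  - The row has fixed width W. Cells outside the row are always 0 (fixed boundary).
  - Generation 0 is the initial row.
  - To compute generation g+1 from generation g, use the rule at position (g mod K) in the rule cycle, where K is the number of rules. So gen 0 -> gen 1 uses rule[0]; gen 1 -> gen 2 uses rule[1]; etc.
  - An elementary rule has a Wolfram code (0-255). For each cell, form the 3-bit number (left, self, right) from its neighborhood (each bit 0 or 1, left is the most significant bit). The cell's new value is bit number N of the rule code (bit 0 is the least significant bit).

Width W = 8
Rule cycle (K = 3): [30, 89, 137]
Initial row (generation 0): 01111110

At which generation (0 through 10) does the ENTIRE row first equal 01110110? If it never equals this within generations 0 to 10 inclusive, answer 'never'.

Gen 0: 01111110
Gen 1 (rule 30): 11000001
Gen 2 (rule 89): 11111100
Gen 3 (rule 137): 11111001
Gen 4 (rule 30): 10000111
Gen 5 (rule 89): 01110101
Gen 6 (rule 137): 01100000
Gen 7 (rule 30): 11010000
Gen 8 (rule 89): 11001111
Gen 9 (rule 137): 10001110
Gen 10 (rule 30): 11011001

Answer: never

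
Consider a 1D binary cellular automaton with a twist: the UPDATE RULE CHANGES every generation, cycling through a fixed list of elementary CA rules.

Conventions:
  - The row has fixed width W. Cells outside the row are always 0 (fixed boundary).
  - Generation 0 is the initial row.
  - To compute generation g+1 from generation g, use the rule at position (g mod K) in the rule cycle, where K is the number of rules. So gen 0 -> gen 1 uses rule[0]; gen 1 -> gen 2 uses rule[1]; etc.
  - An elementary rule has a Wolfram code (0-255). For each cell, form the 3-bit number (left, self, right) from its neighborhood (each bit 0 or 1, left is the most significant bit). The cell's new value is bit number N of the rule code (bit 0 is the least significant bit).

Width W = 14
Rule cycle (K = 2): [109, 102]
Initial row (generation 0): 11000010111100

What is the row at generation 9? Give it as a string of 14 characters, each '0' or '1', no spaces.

Answer: 11101110010001

Derivation:
Gen 0: 11000010111100
Gen 1 (rule 109): 11011011100101
Gen 2 (rule 102): 01101100101111
Gen 3 (rule 109): 01111100111001
Gen 4 (rule 102): 10000101001011
Gen 5 (rule 109): 10110111001111
Gen 6 (rule 102): 11011001010001
Gen 7 (rule 109): 11111001110101
Gen 8 (rule 102): 00001010011111
Gen 9 (rule 109): 11101110010001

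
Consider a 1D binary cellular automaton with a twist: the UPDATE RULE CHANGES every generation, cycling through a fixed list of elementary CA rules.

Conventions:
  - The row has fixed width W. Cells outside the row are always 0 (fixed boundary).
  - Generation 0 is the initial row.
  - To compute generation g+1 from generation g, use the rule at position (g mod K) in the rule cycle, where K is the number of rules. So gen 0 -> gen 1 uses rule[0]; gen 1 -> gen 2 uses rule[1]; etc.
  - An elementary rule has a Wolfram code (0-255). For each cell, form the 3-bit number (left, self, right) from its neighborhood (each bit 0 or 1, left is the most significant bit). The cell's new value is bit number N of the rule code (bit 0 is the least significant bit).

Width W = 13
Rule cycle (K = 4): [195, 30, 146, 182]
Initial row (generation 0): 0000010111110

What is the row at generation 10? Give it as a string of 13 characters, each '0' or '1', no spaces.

Gen 0: 0000010111110
Gen 1 (rule 195): 1111100011110
Gen 2 (rule 30): 1000010110001
Gen 3 (rule 146): 0100100001010
Gen 4 (rule 182): 1111110011111
Gen 5 (rule 195): 0111110101111
Gen 6 (rule 30): 1100000101000
Gen 7 (rule 146): 0010001000100
Gen 8 (rule 182): 0111011101110
Gen 9 (rule 195): 1011001100110
Gen 10 (rule 30): 1010111011101

Answer: 1010111011101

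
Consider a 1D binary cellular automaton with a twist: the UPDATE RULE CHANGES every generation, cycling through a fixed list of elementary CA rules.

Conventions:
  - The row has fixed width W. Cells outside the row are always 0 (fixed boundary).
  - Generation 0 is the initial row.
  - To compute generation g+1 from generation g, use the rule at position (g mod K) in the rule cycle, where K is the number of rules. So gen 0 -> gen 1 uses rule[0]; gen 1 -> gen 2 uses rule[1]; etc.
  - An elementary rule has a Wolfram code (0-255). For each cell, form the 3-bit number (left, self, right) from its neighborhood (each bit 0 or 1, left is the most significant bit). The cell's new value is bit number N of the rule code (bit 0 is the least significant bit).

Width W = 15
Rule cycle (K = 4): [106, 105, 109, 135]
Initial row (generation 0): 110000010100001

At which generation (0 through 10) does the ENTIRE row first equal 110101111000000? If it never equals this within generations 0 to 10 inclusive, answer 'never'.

Answer: 5

Derivation:
Gen 0: 110000010100001
Gen 1 (rule 106): 110000101000010
Gen 2 (rule 105): 110110010011000
Gen 3 (rule 109): 111110010011011
Gen 4 (rule 135): 011100110100000
Gen 5 (rule 106): 110101111000000
Gen 6 (rule 105): 111011001011111
Gen 7 (rule 109): 101111001110001
Gen 8 (rule 135): 100110010100111
Gen 9 (rule 106): 001110101001101
Gen 10 (rule 105): 101011010001110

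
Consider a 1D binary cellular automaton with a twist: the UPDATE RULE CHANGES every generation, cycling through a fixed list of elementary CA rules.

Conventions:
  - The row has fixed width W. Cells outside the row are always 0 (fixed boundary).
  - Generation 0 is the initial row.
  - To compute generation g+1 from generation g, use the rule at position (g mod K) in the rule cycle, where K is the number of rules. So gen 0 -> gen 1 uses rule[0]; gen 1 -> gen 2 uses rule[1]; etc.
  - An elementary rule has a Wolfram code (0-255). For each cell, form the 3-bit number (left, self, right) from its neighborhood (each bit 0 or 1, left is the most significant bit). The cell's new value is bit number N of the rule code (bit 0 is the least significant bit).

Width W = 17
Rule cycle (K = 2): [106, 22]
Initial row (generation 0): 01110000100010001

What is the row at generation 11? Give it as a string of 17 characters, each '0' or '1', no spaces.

Gen 0: 01110000100010001
Gen 1 (rule 106): 11010001000100010
Gen 2 (rule 22): 00011011101110111
Gen 3 (rule 106): 00111110111011101
Gen 4 (rule 22): 01000000000000001
Gen 5 (rule 106): 10000000000000010
Gen 6 (rule 22): 11000000000000111
Gen 7 (rule 106): 11000000000001101
Gen 8 (rule 22): 00100000000010001
Gen 9 (rule 106): 01000000000100010
Gen 10 (rule 22): 11100000001110111
Gen 11 (rule 106): 10100000011011101

Answer: 10100000011011101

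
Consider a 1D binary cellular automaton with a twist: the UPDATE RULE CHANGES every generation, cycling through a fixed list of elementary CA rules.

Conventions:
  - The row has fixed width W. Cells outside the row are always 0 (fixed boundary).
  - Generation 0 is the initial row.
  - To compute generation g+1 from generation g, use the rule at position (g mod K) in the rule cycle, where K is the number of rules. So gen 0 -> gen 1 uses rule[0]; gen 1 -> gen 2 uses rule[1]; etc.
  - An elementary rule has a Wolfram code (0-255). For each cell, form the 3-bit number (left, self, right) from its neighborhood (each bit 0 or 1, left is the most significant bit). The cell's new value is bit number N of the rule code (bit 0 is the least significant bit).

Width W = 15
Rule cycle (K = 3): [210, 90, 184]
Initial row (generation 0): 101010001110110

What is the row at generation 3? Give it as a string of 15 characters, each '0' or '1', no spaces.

Answer: 000001000111110

Derivation:
Gen 0: 101010001110110
Gen 1 (rule 210): 000001010110011
Gen 2 (rule 90): 000010000111111
Gen 3 (rule 184): 000001000111110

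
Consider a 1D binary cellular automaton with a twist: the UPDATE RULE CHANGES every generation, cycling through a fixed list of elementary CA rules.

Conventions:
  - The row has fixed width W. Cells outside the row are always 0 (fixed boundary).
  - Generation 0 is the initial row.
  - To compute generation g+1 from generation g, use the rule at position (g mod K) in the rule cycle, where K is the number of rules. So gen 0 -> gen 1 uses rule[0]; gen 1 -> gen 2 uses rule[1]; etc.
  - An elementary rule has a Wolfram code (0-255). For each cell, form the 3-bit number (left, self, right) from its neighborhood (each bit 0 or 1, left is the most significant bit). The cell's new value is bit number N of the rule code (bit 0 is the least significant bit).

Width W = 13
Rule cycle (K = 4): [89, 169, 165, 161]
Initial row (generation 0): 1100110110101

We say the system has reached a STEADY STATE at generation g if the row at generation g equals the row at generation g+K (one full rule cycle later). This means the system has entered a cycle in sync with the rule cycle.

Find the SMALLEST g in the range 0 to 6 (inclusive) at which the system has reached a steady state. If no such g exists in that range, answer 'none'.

Gen 0: 1100110110101
Gen 1 (rule 89): 1110110110000
Gen 2 (rule 169): 1101101100111
Gen 3 (rule 165): 0010010000010
Gen 4 (rule 161): 1000000111000
Gen 5 (rule 89): 0111110101111
Gen 6 (rule 169): 0111101011110
Gen 7 (rule 165): 0011011101100
Gen 8 (rule 161): 1000101010001
Gen 9 (rule 89): 0110000001100
Gen 10 (rule 169): 0100111101001

Answer: none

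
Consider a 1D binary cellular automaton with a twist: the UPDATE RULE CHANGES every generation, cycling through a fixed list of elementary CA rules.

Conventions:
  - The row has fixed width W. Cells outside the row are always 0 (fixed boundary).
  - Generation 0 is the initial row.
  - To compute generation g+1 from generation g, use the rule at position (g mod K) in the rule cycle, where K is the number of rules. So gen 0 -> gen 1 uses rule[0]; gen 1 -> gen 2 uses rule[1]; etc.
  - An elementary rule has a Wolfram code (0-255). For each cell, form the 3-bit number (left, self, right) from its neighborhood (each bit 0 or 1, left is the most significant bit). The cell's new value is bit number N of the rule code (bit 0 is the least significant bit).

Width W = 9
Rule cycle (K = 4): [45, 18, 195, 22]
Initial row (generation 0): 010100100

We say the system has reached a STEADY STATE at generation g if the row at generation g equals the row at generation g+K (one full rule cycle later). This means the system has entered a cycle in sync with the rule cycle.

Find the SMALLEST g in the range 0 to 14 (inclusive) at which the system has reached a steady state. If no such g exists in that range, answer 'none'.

Answer: 6

Derivation:
Gen 0: 010100100
Gen 1 (rule 45): 011100101
Gen 2 (rule 18): 100011000
Gen 3 (rule 195): 001101011
Gen 4 (rule 22): 010001000
Gen 5 (rule 45): 010101011
Gen 6 (rule 18): 100000000
Gen 7 (rule 195): 001111111
Gen 8 (rule 22): 010000000
Gen 9 (rule 45): 010111111
Gen 10 (rule 18): 100000000
Gen 11 (rule 195): 001111111
Gen 12 (rule 22): 010000000
Gen 13 (rule 45): 010111111
Gen 14 (rule 18): 100000000
Gen 15 (rule 195): 001111111
Gen 16 (rule 22): 010000000
Gen 17 (rule 45): 010111111
Gen 18 (rule 18): 100000000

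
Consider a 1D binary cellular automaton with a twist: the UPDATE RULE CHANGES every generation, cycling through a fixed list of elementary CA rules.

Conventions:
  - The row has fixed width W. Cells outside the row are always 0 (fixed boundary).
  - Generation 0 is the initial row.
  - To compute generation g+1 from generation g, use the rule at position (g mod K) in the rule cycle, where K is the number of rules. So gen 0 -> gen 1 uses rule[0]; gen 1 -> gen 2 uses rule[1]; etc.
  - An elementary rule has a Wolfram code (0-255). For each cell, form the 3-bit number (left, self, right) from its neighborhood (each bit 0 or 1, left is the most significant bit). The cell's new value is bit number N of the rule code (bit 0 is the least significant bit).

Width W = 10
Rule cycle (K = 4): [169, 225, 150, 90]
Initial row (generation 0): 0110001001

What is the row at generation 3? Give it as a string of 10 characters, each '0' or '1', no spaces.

Answer: 0000010110

Derivation:
Gen 0: 0110001001
Gen 1 (rule 169): 0100100000
Gen 2 (rule 225): 0000001111
Gen 3 (rule 150): 0000010110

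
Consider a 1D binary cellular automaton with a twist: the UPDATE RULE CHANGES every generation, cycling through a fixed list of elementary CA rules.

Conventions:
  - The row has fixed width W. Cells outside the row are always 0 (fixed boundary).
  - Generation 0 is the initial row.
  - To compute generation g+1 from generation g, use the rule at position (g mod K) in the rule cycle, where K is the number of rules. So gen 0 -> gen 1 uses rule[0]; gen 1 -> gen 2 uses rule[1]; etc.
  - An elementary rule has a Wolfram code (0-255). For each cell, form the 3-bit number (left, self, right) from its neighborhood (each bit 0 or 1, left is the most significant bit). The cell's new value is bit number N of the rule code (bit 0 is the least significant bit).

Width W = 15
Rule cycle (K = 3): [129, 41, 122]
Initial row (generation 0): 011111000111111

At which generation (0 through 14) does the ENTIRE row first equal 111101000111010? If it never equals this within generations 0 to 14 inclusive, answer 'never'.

Answer: 5

Derivation:
Gen 0: 011111000111111
Gen 1 (rule 129): 001110010011110
Gen 2 (rule 41): 101000000010000
Gen 3 (rule 122): 010100000101000
Gen 4 (rule 129): 000001110000011
Gen 5 (rule 41): 111101000111010
Gen 6 (rule 122): 100110101101101
Gen 7 (rule 129): 000000000000000
Gen 8 (rule 41): 111111111111111
Gen 9 (rule 122): 100000000000001
Gen 10 (rule 129): 001111111111100
Gen 11 (rule 41): 101000000000001
Gen 12 (rule 122): 010100000000010
Gen 13 (rule 129): 000001111111000
Gen 14 (rule 41): 111101000000011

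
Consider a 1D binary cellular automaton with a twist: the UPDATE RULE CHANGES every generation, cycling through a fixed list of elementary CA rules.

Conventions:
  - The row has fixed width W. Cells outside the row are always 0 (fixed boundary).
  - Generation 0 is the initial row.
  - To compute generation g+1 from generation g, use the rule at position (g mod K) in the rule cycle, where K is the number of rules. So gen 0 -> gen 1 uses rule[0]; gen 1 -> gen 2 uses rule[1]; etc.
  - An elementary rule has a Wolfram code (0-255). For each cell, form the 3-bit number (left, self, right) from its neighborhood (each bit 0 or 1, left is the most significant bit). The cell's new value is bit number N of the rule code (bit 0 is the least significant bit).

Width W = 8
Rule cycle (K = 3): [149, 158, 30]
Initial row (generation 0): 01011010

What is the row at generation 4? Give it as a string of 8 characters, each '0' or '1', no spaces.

Gen 0: 01011010
Gen 1 (rule 149): 01000011
Gen 2 (rule 158): 11100110
Gen 3 (rule 30): 10011101
Gen 4 (rule 149): 11001001

Answer: 11001001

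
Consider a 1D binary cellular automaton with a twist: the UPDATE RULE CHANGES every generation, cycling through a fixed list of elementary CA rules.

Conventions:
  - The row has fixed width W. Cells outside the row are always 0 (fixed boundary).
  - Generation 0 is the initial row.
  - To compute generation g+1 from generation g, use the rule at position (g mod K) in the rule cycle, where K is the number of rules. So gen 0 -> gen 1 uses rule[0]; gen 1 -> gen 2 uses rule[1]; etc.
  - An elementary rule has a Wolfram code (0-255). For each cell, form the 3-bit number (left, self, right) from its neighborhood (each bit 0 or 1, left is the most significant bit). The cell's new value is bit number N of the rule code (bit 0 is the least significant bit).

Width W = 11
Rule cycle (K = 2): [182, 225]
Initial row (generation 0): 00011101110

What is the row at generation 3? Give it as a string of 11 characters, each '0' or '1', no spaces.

Gen 0: 00011101110
Gen 1 (rule 182): 00101010101
Gen 2 (rule 225): 10010101010
Gen 3 (rule 182): 11111111111

Answer: 11111111111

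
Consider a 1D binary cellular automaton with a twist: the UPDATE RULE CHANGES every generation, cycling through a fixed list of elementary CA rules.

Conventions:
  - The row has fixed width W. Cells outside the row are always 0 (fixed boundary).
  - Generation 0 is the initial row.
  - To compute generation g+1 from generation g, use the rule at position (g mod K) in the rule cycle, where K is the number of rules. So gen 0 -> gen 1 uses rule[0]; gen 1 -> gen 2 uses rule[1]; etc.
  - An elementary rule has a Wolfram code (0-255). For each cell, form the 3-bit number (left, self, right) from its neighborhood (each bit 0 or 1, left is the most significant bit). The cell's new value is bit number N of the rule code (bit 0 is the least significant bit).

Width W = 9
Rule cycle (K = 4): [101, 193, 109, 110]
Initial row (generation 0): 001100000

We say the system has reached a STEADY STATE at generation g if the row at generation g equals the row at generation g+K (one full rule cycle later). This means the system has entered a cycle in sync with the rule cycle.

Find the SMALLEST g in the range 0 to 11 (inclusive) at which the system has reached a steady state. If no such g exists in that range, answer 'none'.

Answer: none

Derivation:
Gen 0: 001100000
Gen 1 (rule 101): 100101111
Gen 2 (rule 193): 000000111
Gen 3 (rule 109): 111110101
Gen 4 (rule 110): 100011111
Gen 5 (rule 101): 101000001
Gen 6 (rule 193): 000011100
Gen 7 (rule 109): 111010101
Gen 8 (rule 110): 101111111
Gen 9 (rule 101): 110000001
Gen 10 (rule 193): 010111100
Gen 11 (rule 109): 011100101
Gen 12 (rule 110): 110101111
Gen 13 (rule 101): 011110001
Gen 14 (rule 193): 001110100
Gen 15 (rule 109): 101011101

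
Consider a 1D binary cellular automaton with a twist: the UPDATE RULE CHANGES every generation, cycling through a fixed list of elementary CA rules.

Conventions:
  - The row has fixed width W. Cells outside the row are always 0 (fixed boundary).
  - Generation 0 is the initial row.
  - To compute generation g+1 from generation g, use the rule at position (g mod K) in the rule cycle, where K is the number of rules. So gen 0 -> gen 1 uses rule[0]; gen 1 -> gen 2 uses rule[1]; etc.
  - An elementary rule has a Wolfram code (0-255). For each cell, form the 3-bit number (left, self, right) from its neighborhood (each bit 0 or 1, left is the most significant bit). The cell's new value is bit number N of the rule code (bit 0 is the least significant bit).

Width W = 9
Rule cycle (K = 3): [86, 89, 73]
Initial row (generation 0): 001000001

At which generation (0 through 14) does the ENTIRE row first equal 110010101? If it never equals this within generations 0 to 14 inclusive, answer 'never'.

Gen 0: 001000001
Gen 1 (rule 86): 011100011
Gen 2 (rule 89): 010111011
Gen 3 (rule 73): 000101011
Gen 4 (rule 86): 001101001
Gen 5 (rule 89): 101100100
Gen 6 (rule 73): 001100001
Gen 7 (rule 86): 010110011
Gen 8 (rule 89): 000111011
Gen 9 (rule 73): 110101011
Gen 10 (rule 86): 010101001
Gen 11 (rule 89): 000000100
Gen 12 (rule 73): 111110001
Gen 13 (rule 86): 000011011
Gen 14 (rule 89): 111011011

Answer: never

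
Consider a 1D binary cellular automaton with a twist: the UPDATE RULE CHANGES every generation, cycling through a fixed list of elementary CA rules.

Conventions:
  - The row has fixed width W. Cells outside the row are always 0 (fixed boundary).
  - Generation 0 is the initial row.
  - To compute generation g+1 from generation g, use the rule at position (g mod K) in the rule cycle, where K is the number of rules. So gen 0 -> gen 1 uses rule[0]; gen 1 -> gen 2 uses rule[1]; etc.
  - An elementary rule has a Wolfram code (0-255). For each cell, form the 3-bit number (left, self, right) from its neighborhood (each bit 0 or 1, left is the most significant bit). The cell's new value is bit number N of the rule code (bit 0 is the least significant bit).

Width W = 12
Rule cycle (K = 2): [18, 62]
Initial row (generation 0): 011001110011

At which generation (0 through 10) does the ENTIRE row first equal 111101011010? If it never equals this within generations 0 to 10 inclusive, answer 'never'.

Gen 0: 011001110011
Gen 1 (rule 18): 100110001100
Gen 2 (rule 62): 111101011010
Gen 3 (rule 18): 000000000001
Gen 4 (rule 62): 000000000011
Gen 5 (rule 18): 000000000100
Gen 6 (rule 62): 000000001110
Gen 7 (rule 18): 000000010001
Gen 8 (rule 62): 000000111011
Gen 9 (rule 18): 000001000000
Gen 10 (rule 62): 000011100000

Answer: 2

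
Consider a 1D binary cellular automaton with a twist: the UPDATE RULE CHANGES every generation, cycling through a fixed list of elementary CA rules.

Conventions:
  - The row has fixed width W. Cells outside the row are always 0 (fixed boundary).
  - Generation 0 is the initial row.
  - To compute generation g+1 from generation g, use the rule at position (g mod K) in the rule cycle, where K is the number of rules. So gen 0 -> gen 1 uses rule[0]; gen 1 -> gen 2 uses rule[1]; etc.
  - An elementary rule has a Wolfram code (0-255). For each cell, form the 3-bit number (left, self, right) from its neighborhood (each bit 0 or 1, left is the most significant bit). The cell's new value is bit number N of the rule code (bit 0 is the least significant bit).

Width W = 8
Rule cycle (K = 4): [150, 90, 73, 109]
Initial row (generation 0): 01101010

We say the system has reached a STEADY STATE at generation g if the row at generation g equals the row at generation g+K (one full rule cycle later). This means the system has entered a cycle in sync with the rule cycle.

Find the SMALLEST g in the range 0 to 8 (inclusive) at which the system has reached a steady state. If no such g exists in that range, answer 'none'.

Answer: 7

Derivation:
Gen 0: 01101010
Gen 1 (rule 150): 10001011
Gen 2 (rule 90): 01010011
Gen 3 (rule 73): 00000011
Gen 4 (rule 109): 11111011
Gen 5 (rule 150): 01110000
Gen 6 (rule 90): 11011000
Gen 7 (rule 73): 11011011
Gen 8 (rule 109): 11111111
Gen 9 (rule 150): 01111110
Gen 10 (rule 90): 11000011
Gen 11 (rule 73): 11011011
Gen 12 (rule 109): 11111111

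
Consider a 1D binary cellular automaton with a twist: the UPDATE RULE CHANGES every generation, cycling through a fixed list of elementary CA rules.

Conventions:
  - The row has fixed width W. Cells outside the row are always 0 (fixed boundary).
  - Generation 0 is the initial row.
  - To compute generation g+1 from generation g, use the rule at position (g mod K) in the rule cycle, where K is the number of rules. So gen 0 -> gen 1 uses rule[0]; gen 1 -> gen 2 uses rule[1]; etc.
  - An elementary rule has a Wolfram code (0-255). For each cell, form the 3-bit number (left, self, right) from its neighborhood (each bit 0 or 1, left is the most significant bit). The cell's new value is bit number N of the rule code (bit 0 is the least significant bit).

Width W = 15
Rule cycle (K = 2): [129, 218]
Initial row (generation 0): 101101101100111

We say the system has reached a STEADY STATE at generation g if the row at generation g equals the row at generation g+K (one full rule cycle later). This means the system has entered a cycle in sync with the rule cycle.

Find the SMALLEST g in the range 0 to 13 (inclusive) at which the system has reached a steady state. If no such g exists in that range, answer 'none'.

Gen 0: 101101101100111
Gen 1 (rule 129): 000000000000010
Gen 2 (rule 218): 000000000000101
Gen 3 (rule 129): 111111111110000
Gen 4 (rule 218): 111111111111000
Gen 5 (rule 129): 011111111110011
Gen 6 (rule 218): 111111111111111
Gen 7 (rule 129): 011111111111110
Gen 8 (rule 218): 111111111111111
Gen 9 (rule 129): 011111111111110
Gen 10 (rule 218): 111111111111111
Gen 11 (rule 129): 011111111111110
Gen 12 (rule 218): 111111111111111
Gen 13 (rule 129): 011111111111110
Gen 14 (rule 218): 111111111111111
Gen 15 (rule 129): 011111111111110

Answer: 6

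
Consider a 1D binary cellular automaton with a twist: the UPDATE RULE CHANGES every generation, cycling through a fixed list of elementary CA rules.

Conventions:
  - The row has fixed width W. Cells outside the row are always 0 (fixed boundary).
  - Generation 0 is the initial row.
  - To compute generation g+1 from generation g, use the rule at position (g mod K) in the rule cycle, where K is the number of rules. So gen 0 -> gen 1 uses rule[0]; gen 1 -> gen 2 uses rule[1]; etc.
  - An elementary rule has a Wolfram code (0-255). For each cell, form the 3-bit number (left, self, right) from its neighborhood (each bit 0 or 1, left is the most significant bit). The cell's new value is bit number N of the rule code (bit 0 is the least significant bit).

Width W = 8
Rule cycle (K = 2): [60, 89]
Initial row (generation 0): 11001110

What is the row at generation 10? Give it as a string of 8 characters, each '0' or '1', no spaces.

Gen 0: 11001110
Gen 1 (rule 60): 10101001
Gen 2 (rule 89): 00000100
Gen 3 (rule 60): 00000110
Gen 4 (rule 89): 11110111
Gen 5 (rule 60): 10001100
Gen 6 (rule 89): 01101111
Gen 7 (rule 60): 01011000
Gen 8 (rule 89): 00011111
Gen 9 (rule 60): 00010000
Gen 10 (rule 89): 11001111

Answer: 11001111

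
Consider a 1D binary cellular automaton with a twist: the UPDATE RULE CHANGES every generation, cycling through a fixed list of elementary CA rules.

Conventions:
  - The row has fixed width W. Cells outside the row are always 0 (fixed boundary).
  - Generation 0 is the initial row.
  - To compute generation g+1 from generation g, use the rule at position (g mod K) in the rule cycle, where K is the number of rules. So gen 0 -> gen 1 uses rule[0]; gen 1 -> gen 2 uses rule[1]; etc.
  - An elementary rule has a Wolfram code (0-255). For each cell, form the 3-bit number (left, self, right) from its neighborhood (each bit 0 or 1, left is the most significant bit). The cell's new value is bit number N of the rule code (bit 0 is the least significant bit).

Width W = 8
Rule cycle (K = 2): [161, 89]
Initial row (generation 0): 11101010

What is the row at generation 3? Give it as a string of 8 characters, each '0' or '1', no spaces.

Gen 0: 11101010
Gen 1 (rule 161): 01010100
Gen 2 (rule 89): 00000011
Gen 3 (rule 161): 11111000

Answer: 11111000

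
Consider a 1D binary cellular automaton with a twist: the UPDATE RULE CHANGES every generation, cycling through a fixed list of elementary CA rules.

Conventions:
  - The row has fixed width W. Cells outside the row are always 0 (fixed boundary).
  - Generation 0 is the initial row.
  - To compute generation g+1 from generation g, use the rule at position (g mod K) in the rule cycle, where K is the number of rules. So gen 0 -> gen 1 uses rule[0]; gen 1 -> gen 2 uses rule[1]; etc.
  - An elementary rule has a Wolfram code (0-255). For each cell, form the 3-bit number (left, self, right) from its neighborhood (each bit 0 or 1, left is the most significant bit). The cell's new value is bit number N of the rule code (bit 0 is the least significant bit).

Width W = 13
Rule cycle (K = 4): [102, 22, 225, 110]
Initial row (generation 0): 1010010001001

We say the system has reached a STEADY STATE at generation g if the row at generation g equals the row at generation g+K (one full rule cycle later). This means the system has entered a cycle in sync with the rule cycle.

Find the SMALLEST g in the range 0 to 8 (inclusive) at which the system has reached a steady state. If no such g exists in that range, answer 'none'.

Gen 0: 1010010001001
Gen 1 (rule 102): 1110110011011
Gen 2 (rule 22): 0000001100000
Gen 3 (rule 225): 1111100101111
Gen 4 (rule 110): 1000101111001
Gen 5 (rule 102): 1001110001011
Gen 6 (rule 22): 1110001011000
Gen 7 (rule 225): 0110100101011
Gen 8 (rule 110): 1111101111111
Gen 9 (rule 102): 0000110000001
Gen 10 (rule 22): 0001001000011
Gen 11 (rule 225): 1100000011001
Gen 12 (rule 110): 1100000111011

Answer: none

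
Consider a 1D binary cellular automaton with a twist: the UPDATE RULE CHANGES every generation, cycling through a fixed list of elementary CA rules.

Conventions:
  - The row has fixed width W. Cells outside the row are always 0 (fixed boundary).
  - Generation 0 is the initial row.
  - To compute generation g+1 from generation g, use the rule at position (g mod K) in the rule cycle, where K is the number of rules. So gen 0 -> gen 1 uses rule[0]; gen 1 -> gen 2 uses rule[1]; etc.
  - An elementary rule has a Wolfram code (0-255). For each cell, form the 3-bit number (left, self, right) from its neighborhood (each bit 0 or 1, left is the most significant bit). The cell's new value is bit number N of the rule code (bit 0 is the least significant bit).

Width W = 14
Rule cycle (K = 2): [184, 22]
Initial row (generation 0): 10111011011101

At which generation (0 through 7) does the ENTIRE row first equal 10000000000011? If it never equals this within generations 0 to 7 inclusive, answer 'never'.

Answer: 2

Derivation:
Gen 0: 10111011011101
Gen 1 (rule 184): 01110110111010
Gen 2 (rule 22): 10000000000011
Gen 3 (rule 184): 01000000000010
Gen 4 (rule 22): 11100000000111
Gen 5 (rule 184): 11010000000110
Gen 6 (rule 22): 00011000001001
Gen 7 (rule 184): 00010100000100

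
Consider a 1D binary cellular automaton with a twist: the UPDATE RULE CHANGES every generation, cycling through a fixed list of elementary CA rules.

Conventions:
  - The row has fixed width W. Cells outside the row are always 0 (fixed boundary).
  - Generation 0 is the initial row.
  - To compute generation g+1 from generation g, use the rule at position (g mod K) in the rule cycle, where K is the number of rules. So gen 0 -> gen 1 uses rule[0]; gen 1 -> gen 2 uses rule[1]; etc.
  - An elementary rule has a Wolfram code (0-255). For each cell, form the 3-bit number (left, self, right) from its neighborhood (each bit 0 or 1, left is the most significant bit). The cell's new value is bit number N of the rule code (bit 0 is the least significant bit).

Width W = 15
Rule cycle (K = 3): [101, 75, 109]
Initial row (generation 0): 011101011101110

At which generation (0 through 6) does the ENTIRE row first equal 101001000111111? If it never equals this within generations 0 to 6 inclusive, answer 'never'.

Gen 0: 011101011101110
Gen 1 (rule 101): 000111100110010
Gen 2 (rule 75): 111100101110100
Gen 3 (rule 109): 100100111011101
Gen 4 (rule 101): 100100001100111
Gen 5 (rule 75): 001001111101101
Gen 6 (rule 109): 101001000111111

Answer: 6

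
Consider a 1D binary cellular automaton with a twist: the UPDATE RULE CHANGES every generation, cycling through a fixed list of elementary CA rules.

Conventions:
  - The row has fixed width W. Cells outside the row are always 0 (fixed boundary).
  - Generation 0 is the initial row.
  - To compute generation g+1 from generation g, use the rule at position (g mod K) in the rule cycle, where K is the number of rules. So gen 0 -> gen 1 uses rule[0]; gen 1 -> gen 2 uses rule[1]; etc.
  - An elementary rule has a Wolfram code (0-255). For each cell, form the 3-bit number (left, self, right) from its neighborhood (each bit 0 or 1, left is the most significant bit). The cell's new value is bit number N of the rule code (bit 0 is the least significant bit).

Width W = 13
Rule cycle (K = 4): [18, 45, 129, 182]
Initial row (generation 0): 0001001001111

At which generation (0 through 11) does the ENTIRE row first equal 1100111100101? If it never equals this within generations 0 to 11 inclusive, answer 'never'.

Gen 0: 0001001001111
Gen 1 (rule 18): 0010110110000
Gen 2 (rule 45): 1011101100111
Gen 3 (rule 129): 0001000000010
Gen 4 (rule 182): 0011100000111
Gen 5 (rule 18): 0100010001000
Gen 6 (rule 45): 0101010101011
Gen 7 (rule 129): 0000000000000
Gen 8 (rule 182): 0000000000000
Gen 9 (rule 18): 0000000000000
Gen 10 (rule 45): 1111111111111
Gen 11 (rule 129): 0111111111110

Answer: never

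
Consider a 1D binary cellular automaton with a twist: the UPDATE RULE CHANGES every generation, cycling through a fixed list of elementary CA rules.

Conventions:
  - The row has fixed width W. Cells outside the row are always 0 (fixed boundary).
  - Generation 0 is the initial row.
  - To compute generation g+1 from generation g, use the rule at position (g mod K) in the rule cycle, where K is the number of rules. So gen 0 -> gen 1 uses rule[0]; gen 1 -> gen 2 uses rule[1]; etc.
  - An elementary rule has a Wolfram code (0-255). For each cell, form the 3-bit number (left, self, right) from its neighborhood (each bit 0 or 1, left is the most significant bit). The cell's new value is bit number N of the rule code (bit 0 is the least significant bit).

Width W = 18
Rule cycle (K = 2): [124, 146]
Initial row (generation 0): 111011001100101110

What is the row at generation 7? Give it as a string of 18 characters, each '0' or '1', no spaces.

Answer: 011011111100110001

Derivation:
Gen 0: 111011001100101110
Gen 1 (rule 124): 101111101110111011
Gen 2 (rule 146): 000111000100010000
Gen 3 (rule 124): 000101100110011000
Gen 4 (rule 146): 001000011001100100
Gen 5 (rule 124): 001100011101110110
Gen 6 (rule 146): 010010101000100001
Gen 7 (rule 124): 011011111100110001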